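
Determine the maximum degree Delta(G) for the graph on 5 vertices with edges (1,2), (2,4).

Step 1: Count edges incident to each vertex:
  deg(1) = 1 (neighbors: 2)
  deg(2) = 2 (neighbors: 1, 4)
  deg(3) = 0 (neighbors: none)
  deg(4) = 1 (neighbors: 2)
  deg(5) = 0 (neighbors: none)

Step 2: Find maximum:
  max(1, 2, 0, 1, 0) = 2 (vertex 2)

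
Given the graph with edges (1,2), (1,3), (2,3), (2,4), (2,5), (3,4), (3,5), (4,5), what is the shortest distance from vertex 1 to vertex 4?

Step 1: Build adjacency list:
  1: 2, 3
  2: 1, 3, 4, 5
  3: 1, 2, 4, 5
  4: 2, 3, 5
  5: 2, 3, 4

Step 2: BFS from vertex 1 to find shortest path to 4:
  vertex 2 reached at distance 1
  vertex 3 reached at distance 1
  vertex 4 reached at distance 2

Step 3: Shortest path: 1 -> 2 -> 4
Path length: 2 edges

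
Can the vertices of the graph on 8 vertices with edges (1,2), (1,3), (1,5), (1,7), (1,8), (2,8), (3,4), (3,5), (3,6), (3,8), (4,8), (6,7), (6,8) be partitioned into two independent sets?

Step 1: Attempt 2-coloring using BFS:
  Start at vertex 1, assign color 0
  Color vertex 2 with color 1 (neighbor of 1)
  Color vertex 3 with color 1 (neighbor of 1)
  Color vertex 5 with color 1 (neighbor of 1)
  Color vertex 7 with color 1 (neighbor of 1)
  Color vertex 8 with color 1 (neighbor of 1)

Step 2: Conflict found! Vertices 2 and 8 are adjacent but have the same color.
This means the graph contains an odd cycle.

The graph is NOT bipartite.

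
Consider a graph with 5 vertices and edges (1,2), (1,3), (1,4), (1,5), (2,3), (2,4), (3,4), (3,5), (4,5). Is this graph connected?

Step 1: Build adjacency list from edges:
  1: 2, 3, 4, 5
  2: 1, 3, 4
  3: 1, 2, 4, 5
  4: 1, 2, 3, 5
  5: 1, 3, 4

Step 2: Run BFS/DFS from vertex 1:
  Visited: {1, 2, 3, 4, 5}
  Reached 5 of 5 vertices

Step 3: All 5 vertices reached from vertex 1, so the graph is connected.
Answer: Yes, the graph is connected.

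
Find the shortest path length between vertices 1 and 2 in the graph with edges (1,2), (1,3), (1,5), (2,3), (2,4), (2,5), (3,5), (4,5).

Step 1: Build adjacency list:
  1: 2, 3, 5
  2: 1, 3, 4, 5
  3: 1, 2, 5
  4: 2, 5
  5: 1, 2, 3, 4

Step 2: BFS from vertex 1 to find shortest path to 2:
  vertex 2 reached at distance 1

Step 3: Shortest path: 1 -> 2
Path length: 1 edge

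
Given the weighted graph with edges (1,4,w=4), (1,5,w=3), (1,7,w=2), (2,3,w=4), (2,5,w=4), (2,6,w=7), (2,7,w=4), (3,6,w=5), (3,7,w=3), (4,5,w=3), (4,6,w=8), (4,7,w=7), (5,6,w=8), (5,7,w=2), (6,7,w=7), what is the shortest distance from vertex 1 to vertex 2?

Step 1: Build adjacency list with weights:
  1: 4(w=4), 5(w=3), 7(w=2)
  2: 3(w=4), 5(w=4), 6(w=7), 7(w=4)
  3: 2(w=4), 6(w=5), 7(w=3)
  4: 1(w=4), 5(w=3), 6(w=8), 7(w=7)
  5: 1(w=3), 2(w=4), 4(w=3), 6(w=8), 7(w=2)
  6: 2(w=7), 3(w=5), 4(w=8), 5(w=8), 7(w=7)
  7: 1(w=2), 2(w=4), 3(w=3), 4(w=7), 5(w=2), 6(w=7)

Step 2: Apply Dijkstra's algorithm from vertex 1:
  Visit vertex 1 (distance=0)
    Update dist[4] = 4
    Update dist[5] = 3
    Update dist[7] = 2
  Visit vertex 7 (distance=2)
    Update dist[2] = 6
    Update dist[3] = 5
    Update dist[6] = 9
  Visit vertex 5 (distance=3)
  Visit vertex 4 (distance=4)
  Visit vertex 3 (distance=5)
  Visit vertex 2 (distance=6)

Step 3: Shortest path: 1 -> 7 -> 2
Total weight: 2 + 4 = 6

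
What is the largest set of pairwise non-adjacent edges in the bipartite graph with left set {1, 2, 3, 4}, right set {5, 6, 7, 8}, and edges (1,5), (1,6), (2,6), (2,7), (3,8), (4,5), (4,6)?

Step 1: List the neighbors of each left vertex:
  1: 5, 6
  2: 6, 7
  3: 8
  4: 5, 6

Step 2: Greedily match left vertices, then look for augmenting paths:
  Match 1 -- 5
  Match 2 -- 7
  Match 3 -- 8
  Match 4 -- 6
  No augmenting path remains.

Step 3: Verify this is maximum:
  Matching size 4 = min(|L|, |R|) = min(4, 4), which is an upper bound, so this matching is maximum.

Maximum matching: {(1,5), (2,7), (3,8), (4,6)}
Size: 4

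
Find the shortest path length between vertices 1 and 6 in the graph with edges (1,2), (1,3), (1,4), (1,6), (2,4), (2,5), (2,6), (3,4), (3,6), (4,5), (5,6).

Step 1: Build adjacency list:
  1: 2, 3, 4, 6
  2: 1, 4, 5, 6
  3: 1, 4, 6
  4: 1, 2, 3, 5
  5: 2, 4, 6
  6: 1, 2, 3, 5

Step 2: BFS from vertex 1 to find shortest path to 6:
  vertex 2 reached at distance 1
  vertex 3 reached at distance 1
  vertex 4 reached at distance 1
  vertex 6 reached at distance 1

Step 3: Shortest path: 1 -> 6
Path length: 1 edge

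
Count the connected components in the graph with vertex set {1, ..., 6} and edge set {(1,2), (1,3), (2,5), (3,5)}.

Step 1: Build adjacency list from edges:
  1: 2, 3
  2: 1, 5
  3: 1, 5
  4: (none)
  5: 2, 3
  6: (none)

Step 2: Run BFS/DFS from vertex 1:
  Visited: {1, 2, 3, 5}
  Reached 4 of 6 vertices

Step 3: Only 4 of 6 vertices reached. Graph is disconnected.
Connected components: {1, 2, 3, 5}, {4}, {6}
Number of connected components: 3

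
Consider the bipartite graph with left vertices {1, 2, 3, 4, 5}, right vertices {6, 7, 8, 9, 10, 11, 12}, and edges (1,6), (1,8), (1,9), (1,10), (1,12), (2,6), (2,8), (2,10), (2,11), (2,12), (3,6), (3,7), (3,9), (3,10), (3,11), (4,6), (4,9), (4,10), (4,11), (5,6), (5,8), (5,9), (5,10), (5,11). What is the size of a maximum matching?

Step 1: List the neighbors of each left vertex:
  1: 6, 8, 9, 10, 12
  2: 6, 8, 10, 11, 12
  3: 6, 7, 9, 10, 11
  4: 6, 9, 10, 11
  5: 6, 8, 9, 10, 11

Step 2: Greedily match left vertices, then look for augmenting paths:
  Match 1 -- 6
  Match 2 -- 8
  Match 3 -- 7
  Match 4 -- 9
  Match 5 -- 10
  No augmenting path remains.

Step 3: Verify this is maximum:
  Matching size 5 = min(|L|, |R|) = min(5, 7), which is an upper bound, so this matching is maximum.

Maximum matching: {(1,6), (2,8), (3,7), (4,9), (5,10)}
Size: 5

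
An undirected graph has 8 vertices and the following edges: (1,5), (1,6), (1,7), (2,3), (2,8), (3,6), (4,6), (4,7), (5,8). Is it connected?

Step 1: Build adjacency list from edges:
  1: 5, 6, 7
  2: 3, 8
  3: 2, 6
  4: 6, 7
  5: 1, 8
  6: 1, 3, 4
  7: 1, 4
  8: 2, 5

Step 2: Run BFS/DFS from vertex 1:
  Visited: {1, 5, 6, 7, 8, 3, 4, 2}
  Reached 8 of 8 vertices

Step 3: All 8 vertices reached from vertex 1, so the graph is connected.
Answer: Yes, the graph is connected.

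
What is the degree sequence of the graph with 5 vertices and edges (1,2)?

Step 1: Count edges incident to each vertex:
  deg(1) = 1 (neighbors: 2)
  deg(2) = 1 (neighbors: 1)
  deg(3) = 0 (neighbors: none)
  deg(4) = 0 (neighbors: none)
  deg(5) = 0 (neighbors: none)

Step 2: Sort degrees in non-increasing order:
  Degrees: [1, 1, 0, 0, 0] -> sorted: [1, 1, 0, 0, 0]

Degree sequence: [1, 1, 0, 0, 0]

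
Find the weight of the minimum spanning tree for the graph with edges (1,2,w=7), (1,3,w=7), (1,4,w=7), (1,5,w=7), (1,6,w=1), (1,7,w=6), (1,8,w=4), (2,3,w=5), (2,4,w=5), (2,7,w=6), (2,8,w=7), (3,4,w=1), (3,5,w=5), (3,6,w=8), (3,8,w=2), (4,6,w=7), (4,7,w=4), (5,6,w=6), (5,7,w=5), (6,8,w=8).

Apply Kruskal's algorithm (sort edges by weight, add if no cycle):

Sorted edges by weight:
  (1,6) w=1
  (3,4) w=1
  (3,8) w=2
  (1,8) w=4
  (4,7) w=4
  (2,3) w=5
  (2,4) w=5
  (3,5) w=5
  (5,7) w=5
  (1,7) w=6
  (2,7) w=6
  (5,6) w=6
  (1,4) w=7
  (1,5) w=7
  (1,2) w=7
  (1,3) w=7
  (2,8) w=7
  (4,6) w=7
  (3,6) w=8
  (6,8) w=8

Add edge (1,6) w=1 -- no cycle. Running total: 1
Add edge (3,4) w=1 -- no cycle. Running total: 2
Add edge (3,8) w=2 -- no cycle. Running total: 4
Add edge (1,8) w=4 -- no cycle. Running total: 8
Add edge (4,7) w=4 -- no cycle. Running total: 12
Add edge (2,3) w=5 -- no cycle. Running total: 17
Skip edge (2,4) w=5 -- would create cycle
Add edge (3,5) w=5 -- no cycle. Running total: 22

MST edges: (1,6,w=1), (3,4,w=1), (3,8,w=2), (1,8,w=4), (4,7,w=4), (2,3,w=5), (3,5,w=5)
Total MST weight: 1 + 1 + 2 + 4 + 4 + 5 + 5 = 22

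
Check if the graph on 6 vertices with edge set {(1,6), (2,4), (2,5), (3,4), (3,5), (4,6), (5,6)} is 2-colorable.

Step 1: Attempt 2-coloring using BFS:
  Start at vertex 1, assign color 0
  Color vertex 6 with color 1 (neighbor of 1)
  Color vertex 4 with color 0 (neighbor of 6)
  Color vertex 5 with color 0 (neighbor of 6)
  Color vertex 2 with color 1 (neighbor of 4)
  Color vertex 3 with color 1 (neighbor of 4)

Step 2: 2-coloring succeeded. No conflicts found.
  Set A (color 0): {1, 4, 5}
  Set B (color 1): {2, 3, 6}

The graph is bipartite with partition {1, 4, 5}, {2, 3, 6}.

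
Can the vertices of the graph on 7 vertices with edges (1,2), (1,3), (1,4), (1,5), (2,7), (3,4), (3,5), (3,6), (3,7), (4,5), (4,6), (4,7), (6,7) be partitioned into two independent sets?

Step 1: Attempt 2-coloring using BFS:
  Start at vertex 1, assign color 0
  Color vertex 2 with color 1 (neighbor of 1)
  Color vertex 3 with color 1 (neighbor of 1)
  Color vertex 4 with color 1 (neighbor of 1)
  Color vertex 5 with color 1 (neighbor of 1)
  Color vertex 7 with color 0 (neighbor of 2)

Step 2: Conflict found! Vertices 3 and 4 are adjacent but have the same color.
This means the graph contains an odd cycle.

The graph is NOT bipartite.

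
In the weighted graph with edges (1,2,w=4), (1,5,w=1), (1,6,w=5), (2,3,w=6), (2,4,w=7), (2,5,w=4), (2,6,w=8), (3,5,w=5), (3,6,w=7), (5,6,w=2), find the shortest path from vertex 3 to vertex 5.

Step 1: Build adjacency list with weights:
  1: 2(w=4), 5(w=1), 6(w=5)
  2: 1(w=4), 3(w=6), 4(w=7), 5(w=4), 6(w=8)
  3: 2(w=6), 5(w=5), 6(w=7)
  4: 2(w=7)
  5: 1(w=1), 2(w=4), 3(w=5), 6(w=2)
  6: 1(w=5), 2(w=8), 3(w=7), 5(w=2)

Step 2: Apply Dijkstra's algorithm from vertex 3:
  Visit vertex 3 (distance=0)
    Update dist[2] = 6
    Update dist[5] = 5
    Update dist[6] = 7
  Visit vertex 5 (distance=5)
    Update dist[1] = 6

Step 3: Shortest path: 3 -> 5
Total weight: 5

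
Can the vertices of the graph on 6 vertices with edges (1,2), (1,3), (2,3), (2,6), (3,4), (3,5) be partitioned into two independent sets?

Step 1: Attempt 2-coloring using BFS:
  Start at vertex 1, assign color 0
  Color vertex 2 with color 1 (neighbor of 1)
  Color vertex 3 with color 1 (neighbor of 1)

Step 2: Conflict found! Vertices 2 and 3 are adjacent but have the same color.
This means the graph contains an odd cycle.

The graph is NOT bipartite.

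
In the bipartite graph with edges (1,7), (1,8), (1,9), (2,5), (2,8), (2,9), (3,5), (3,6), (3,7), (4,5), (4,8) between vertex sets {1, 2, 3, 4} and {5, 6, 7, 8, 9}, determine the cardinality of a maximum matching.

Step 1: List the neighbors of each left vertex:
  1: 7, 8, 9
  2: 5, 8, 9
  3: 5, 6, 7
  4: 5, 8

Step 2: Greedily match left vertices, then look for augmenting paths:
  Match 1 -- 7
  Match 2 -- 5
  Match 3 -- 6
  Match 4 -- 8
  No augmenting path remains.

Step 3: Verify this is maximum:
  Matching size 4 = min(|L|, |R|) = min(4, 5), which is an upper bound, so this matching is maximum.

Maximum matching: {(1,7), (2,5), (3,6), (4,8)}
Size: 4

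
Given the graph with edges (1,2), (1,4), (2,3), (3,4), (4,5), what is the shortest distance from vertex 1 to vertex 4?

Step 1: Build adjacency list:
  1: 2, 4
  2: 1, 3
  3: 2, 4
  4: 1, 3, 5
  5: 4

Step 2: BFS from vertex 1 to find shortest path to 4:
  vertex 2 reached at distance 1
  vertex 4 reached at distance 1

Step 3: Shortest path: 1 -> 4
Path length: 1 edge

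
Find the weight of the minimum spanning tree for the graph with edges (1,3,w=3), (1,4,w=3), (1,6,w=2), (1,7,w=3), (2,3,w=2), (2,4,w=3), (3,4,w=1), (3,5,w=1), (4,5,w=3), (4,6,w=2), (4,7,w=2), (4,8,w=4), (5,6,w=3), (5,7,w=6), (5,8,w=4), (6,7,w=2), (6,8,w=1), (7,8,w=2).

Apply Kruskal's algorithm (sort edges by weight, add if no cycle):

Sorted edges by weight:
  (3,5) w=1
  (3,4) w=1
  (6,8) w=1
  (1,6) w=2
  (2,3) w=2
  (4,6) w=2
  (4,7) w=2
  (6,7) w=2
  (7,8) w=2
  (1,3) w=3
  (1,4) w=3
  (1,7) w=3
  (2,4) w=3
  (4,5) w=3
  (5,6) w=3
  (4,8) w=4
  (5,8) w=4
  (5,7) w=6

Add edge (3,5) w=1 -- no cycle. Running total: 1
Add edge (3,4) w=1 -- no cycle. Running total: 2
Add edge (6,8) w=1 -- no cycle. Running total: 3
Add edge (1,6) w=2 -- no cycle. Running total: 5
Add edge (2,3) w=2 -- no cycle. Running total: 7
Add edge (4,6) w=2 -- no cycle. Running total: 9
Add edge (4,7) w=2 -- no cycle. Running total: 11

MST edges: (3,5,w=1), (3,4,w=1), (6,8,w=1), (1,6,w=2), (2,3,w=2), (4,6,w=2), (4,7,w=2)
Total MST weight: 1 + 1 + 1 + 2 + 2 + 2 + 2 = 11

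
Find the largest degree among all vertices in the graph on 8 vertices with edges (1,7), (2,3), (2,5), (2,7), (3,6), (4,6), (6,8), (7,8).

Step 1: Count edges incident to each vertex:
  deg(1) = 1 (neighbors: 7)
  deg(2) = 3 (neighbors: 3, 5, 7)
  deg(3) = 2 (neighbors: 2, 6)
  deg(4) = 1 (neighbors: 6)
  deg(5) = 1 (neighbors: 2)
  deg(6) = 3 (neighbors: 3, 4, 8)
  deg(7) = 3 (neighbors: 1, 2, 8)
  deg(8) = 2 (neighbors: 6, 7)

Step 2: Find maximum:
  max(1, 3, 2, 1, 1, 3, 3, 2) = 3 (vertex 2)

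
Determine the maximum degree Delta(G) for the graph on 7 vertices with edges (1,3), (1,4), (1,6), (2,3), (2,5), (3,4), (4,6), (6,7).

Step 1: Count edges incident to each vertex:
  deg(1) = 3 (neighbors: 3, 4, 6)
  deg(2) = 2 (neighbors: 3, 5)
  deg(3) = 3 (neighbors: 1, 2, 4)
  deg(4) = 3 (neighbors: 1, 3, 6)
  deg(5) = 1 (neighbors: 2)
  deg(6) = 3 (neighbors: 1, 4, 7)
  deg(7) = 1 (neighbors: 6)

Step 2: Find maximum:
  max(3, 2, 3, 3, 1, 3, 1) = 3 (vertex 1)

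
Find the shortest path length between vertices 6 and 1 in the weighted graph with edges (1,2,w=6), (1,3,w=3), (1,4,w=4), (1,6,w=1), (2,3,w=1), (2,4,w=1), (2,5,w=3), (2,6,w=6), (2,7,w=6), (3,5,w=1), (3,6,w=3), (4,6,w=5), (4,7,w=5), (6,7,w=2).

Step 1: Build adjacency list with weights:
  1: 2(w=6), 3(w=3), 4(w=4), 6(w=1)
  2: 1(w=6), 3(w=1), 4(w=1), 5(w=3), 6(w=6), 7(w=6)
  3: 1(w=3), 2(w=1), 5(w=1), 6(w=3)
  4: 1(w=4), 2(w=1), 6(w=5), 7(w=5)
  5: 2(w=3), 3(w=1)
  6: 1(w=1), 2(w=6), 3(w=3), 4(w=5), 7(w=2)
  7: 2(w=6), 4(w=5), 6(w=2)

Step 2: Apply Dijkstra's algorithm from vertex 6:
  Visit vertex 6 (distance=0)
    Update dist[1] = 1
    Update dist[2] = 6
    Update dist[3] = 3
    Update dist[4] = 5
    Update dist[7] = 2
  Visit vertex 1 (distance=1)

Step 3: Shortest path: 6 -> 1
Total weight: 1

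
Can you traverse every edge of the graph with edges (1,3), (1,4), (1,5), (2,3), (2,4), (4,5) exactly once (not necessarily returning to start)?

Step 1: Find the degree of each vertex:
  deg(1) = 3
  deg(2) = 2
  deg(3) = 2
  deg(4) = 3
  deg(5) = 2

Step 2: Count vertices with odd degree:
  Odd-degree vertices: 1, 4 (2 total)

Step 3: Apply Euler's theorem:
  - Eulerian circuit exists iff graph is connected and all vertices have even degree
  - Eulerian path exists iff graph is connected and has 0 or 2 odd-degree vertices

Graph is connected with exactly 2 odd-degree vertices (1, 4).
Eulerian path exists (starting and ending at the odd-degree vertices), but no Eulerian circuit.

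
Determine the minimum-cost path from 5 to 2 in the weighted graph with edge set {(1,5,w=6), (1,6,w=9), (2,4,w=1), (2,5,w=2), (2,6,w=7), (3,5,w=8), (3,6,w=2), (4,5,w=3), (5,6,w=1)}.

Step 1: Build adjacency list with weights:
  1: 5(w=6), 6(w=9)
  2: 4(w=1), 5(w=2), 6(w=7)
  3: 5(w=8), 6(w=2)
  4: 2(w=1), 5(w=3)
  5: 1(w=6), 2(w=2), 3(w=8), 4(w=3), 6(w=1)
  6: 1(w=9), 2(w=7), 3(w=2), 5(w=1)

Step 2: Apply Dijkstra's algorithm from vertex 5:
  Visit vertex 5 (distance=0)
    Update dist[1] = 6
    Update dist[2] = 2
    Update dist[3] = 8
    Update dist[4] = 3
    Update dist[6] = 1
  Visit vertex 6 (distance=1)
    Update dist[3] = 3
  Visit vertex 2 (distance=2)

Step 3: Shortest path: 5 -> 2
Total weight: 2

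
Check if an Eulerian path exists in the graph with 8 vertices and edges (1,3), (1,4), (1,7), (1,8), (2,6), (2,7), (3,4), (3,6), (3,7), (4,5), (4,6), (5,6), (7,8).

Step 1: Find the degree of each vertex:
  deg(1) = 4
  deg(2) = 2
  deg(3) = 4
  deg(4) = 4
  deg(5) = 2
  deg(6) = 4
  deg(7) = 4
  deg(8) = 2

Step 2: Count vertices with odd degree:
  All vertices have even degree (0 odd-degree vertices)

Step 3: Apply Euler's theorem:
  - Eulerian circuit exists iff graph is connected and all vertices have even degree
  - Eulerian path exists iff graph is connected and has 0 or 2 odd-degree vertices

Graph is connected with 0 odd-degree vertices.
Both Eulerian circuit and Eulerian path exist.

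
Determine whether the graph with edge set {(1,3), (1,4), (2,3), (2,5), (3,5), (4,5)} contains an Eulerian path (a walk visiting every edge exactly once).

Step 1: Find the degree of each vertex:
  deg(1) = 2
  deg(2) = 2
  deg(3) = 3
  deg(4) = 2
  deg(5) = 3

Step 2: Count vertices with odd degree:
  Odd-degree vertices: 3, 5 (2 total)

Step 3: Apply Euler's theorem:
  - Eulerian circuit exists iff graph is connected and all vertices have even degree
  - Eulerian path exists iff graph is connected and has 0 or 2 odd-degree vertices

Graph is connected with exactly 2 odd-degree vertices (3, 5).
Eulerian path exists (starting and ending at the odd-degree vertices), but no Eulerian circuit.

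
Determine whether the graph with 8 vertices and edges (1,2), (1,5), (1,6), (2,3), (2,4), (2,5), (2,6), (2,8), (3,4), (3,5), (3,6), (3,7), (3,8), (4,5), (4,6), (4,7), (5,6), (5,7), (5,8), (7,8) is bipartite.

Step 1: Attempt 2-coloring using BFS:
  Start at vertex 1, assign color 0
  Color vertex 2 with color 1 (neighbor of 1)
  Color vertex 5 with color 1 (neighbor of 1)
  Color vertex 6 with color 1 (neighbor of 1)
  Color vertex 3 with color 0 (neighbor of 2)
  Color vertex 4 with color 0 (neighbor of 2)

Step 2: Conflict found! Vertices 2 and 5 are adjacent but have the same color.
This means the graph contains an odd cycle.

The graph is NOT bipartite.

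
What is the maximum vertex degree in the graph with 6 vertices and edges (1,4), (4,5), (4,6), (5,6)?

Step 1: Count edges incident to each vertex:
  deg(1) = 1 (neighbors: 4)
  deg(2) = 0 (neighbors: none)
  deg(3) = 0 (neighbors: none)
  deg(4) = 3 (neighbors: 1, 5, 6)
  deg(5) = 2 (neighbors: 4, 6)
  deg(6) = 2 (neighbors: 4, 5)

Step 2: Find maximum:
  max(1, 0, 0, 3, 2, 2) = 3 (vertex 4)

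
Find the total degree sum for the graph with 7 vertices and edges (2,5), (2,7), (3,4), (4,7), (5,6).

Step 1: Count edges incident to each vertex:
  deg(1) = 0 (neighbors: none)
  deg(2) = 2 (neighbors: 5, 7)
  deg(3) = 1 (neighbors: 4)
  deg(4) = 2 (neighbors: 3, 7)
  deg(5) = 2 (neighbors: 2, 6)
  deg(6) = 1 (neighbors: 5)
  deg(7) = 2 (neighbors: 2, 4)

Step 2: Sum all degrees:
  0 + 2 + 1 + 2 + 2 + 1 + 2 = 10

Verification: sum of degrees = 2 * |E| = 2 * 5 = 10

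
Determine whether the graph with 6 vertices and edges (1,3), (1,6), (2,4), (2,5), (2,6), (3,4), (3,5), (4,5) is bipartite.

Step 1: Attempt 2-coloring using BFS:
  Start at vertex 1, assign color 0
  Color vertex 3 with color 1 (neighbor of 1)
  Color vertex 6 with color 1 (neighbor of 1)
  Color vertex 4 with color 0 (neighbor of 3)
  Color vertex 5 with color 0 (neighbor of 3)
  Color vertex 2 with color 0 (neighbor of 6)

Step 2: Conflict found! Vertices 4 and 2 are adjacent but have the same color.
This means the graph contains an odd cycle.

The graph is NOT bipartite.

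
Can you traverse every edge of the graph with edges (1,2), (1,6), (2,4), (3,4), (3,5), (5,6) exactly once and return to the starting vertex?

Step 1: Find the degree of each vertex:
  deg(1) = 2
  deg(2) = 2
  deg(3) = 2
  deg(4) = 2
  deg(5) = 2
  deg(6) = 2

Step 2: Count vertices with odd degree:
  All vertices have even degree (0 odd-degree vertices)

Step 3: Apply Euler's theorem:
  - Eulerian circuit exists iff graph is connected and all vertices have even degree
  - Eulerian path exists iff graph is connected and has 0 or 2 odd-degree vertices

Graph is connected with 0 odd-degree vertices.
Both Eulerian circuit and Eulerian path exist.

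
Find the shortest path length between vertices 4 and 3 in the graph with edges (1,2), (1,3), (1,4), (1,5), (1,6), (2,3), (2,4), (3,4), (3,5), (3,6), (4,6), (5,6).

Step 1: Build adjacency list:
  1: 2, 3, 4, 5, 6
  2: 1, 3, 4
  3: 1, 2, 4, 5, 6
  4: 1, 2, 3, 6
  5: 1, 3, 6
  6: 1, 3, 4, 5

Step 2: BFS from vertex 4 to find shortest path to 3:
  vertex 1 reached at distance 1
  vertex 2 reached at distance 1
  vertex 3 reached at distance 1

Step 3: Shortest path: 4 -> 3
Path length: 1 edge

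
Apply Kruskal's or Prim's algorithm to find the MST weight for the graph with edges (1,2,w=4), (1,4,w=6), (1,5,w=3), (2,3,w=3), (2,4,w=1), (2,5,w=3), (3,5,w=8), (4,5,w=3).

Apply Kruskal's algorithm (sort edges by weight, add if no cycle):

Sorted edges by weight:
  (2,4) w=1
  (1,5) w=3
  (2,3) w=3
  (2,5) w=3
  (4,5) w=3
  (1,2) w=4
  (1,4) w=6
  (3,5) w=8

Add edge (2,4) w=1 -- no cycle. Running total: 1
Add edge (1,5) w=3 -- no cycle. Running total: 4
Add edge (2,3) w=3 -- no cycle. Running total: 7
Add edge (2,5) w=3 -- no cycle. Running total: 10

MST edges: (2,4,w=1), (1,5,w=3), (2,3,w=3), (2,5,w=3)
Total MST weight: 1 + 3 + 3 + 3 = 10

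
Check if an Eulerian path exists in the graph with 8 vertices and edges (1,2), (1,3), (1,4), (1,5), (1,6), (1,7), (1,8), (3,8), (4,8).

Step 1: Find the degree of each vertex:
  deg(1) = 7
  deg(2) = 1
  deg(3) = 2
  deg(4) = 2
  deg(5) = 1
  deg(6) = 1
  deg(7) = 1
  deg(8) = 3

Step 2: Count vertices with odd degree:
  Odd-degree vertices: 1, 2, 5, 6, 7, 8 (6 total)

Step 3: Apply Euler's theorem:
  - Eulerian circuit exists iff graph is connected and all vertices have even degree
  - Eulerian path exists iff graph is connected and has 0 or 2 odd-degree vertices

Graph has 6 odd-degree vertices (need 0 or 2).
Neither Eulerian path nor Eulerian circuit exists.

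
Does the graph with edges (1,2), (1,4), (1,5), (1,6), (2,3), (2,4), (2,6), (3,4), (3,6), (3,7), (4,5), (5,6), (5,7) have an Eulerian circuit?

Step 1: Find the degree of each vertex:
  deg(1) = 4
  deg(2) = 4
  deg(3) = 4
  deg(4) = 4
  deg(5) = 4
  deg(6) = 4
  deg(7) = 2

Step 2: Count vertices with odd degree:
  All vertices have even degree (0 odd-degree vertices)

Step 3: Apply Euler's theorem:
  - Eulerian circuit exists iff graph is connected and all vertices have even degree
  - Eulerian path exists iff graph is connected and has 0 or 2 odd-degree vertices

Graph is connected with 0 odd-degree vertices.
Both Eulerian circuit and Eulerian path exist.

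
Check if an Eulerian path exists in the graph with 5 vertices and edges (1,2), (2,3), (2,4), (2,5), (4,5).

Step 1: Find the degree of each vertex:
  deg(1) = 1
  deg(2) = 4
  deg(3) = 1
  deg(4) = 2
  deg(5) = 2

Step 2: Count vertices with odd degree:
  Odd-degree vertices: 1, 3 (2 total)

Step 3: Apply Euler's theorem:
  - Eulerian circuit exists iff graph is connected and all vertices have even degree
  - Eulerian path exists iff graph is connected and has 0 or 2 odd-degree vertices

Graph is connected with exactly 2 odd-degree vertices (1, 3).
Eulerian path exists (starting and ending at the odd-degree vertices), but no Eulerian circuit.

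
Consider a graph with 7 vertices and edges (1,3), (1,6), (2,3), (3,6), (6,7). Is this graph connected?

Step 1: Build adjacency list from edges:
  1: 3, 6
  2: 3
  3: 1, 2, 6
  4: (none)
  5: (none)
  6: 1, 3, 7
  7: 6

Step 2: Run BFS/DFS from vertex 1:
  Visited: {1, 3, 6, 2, 7}
  Reached 5 of 7 vertices

Step 3: Only 5 of 7 vertices reached. Graph is disconnected.
Connected components: {1, 2, 3, 6, 7}, {4}, {5}
Answer: No, the graph is not connected (3 components).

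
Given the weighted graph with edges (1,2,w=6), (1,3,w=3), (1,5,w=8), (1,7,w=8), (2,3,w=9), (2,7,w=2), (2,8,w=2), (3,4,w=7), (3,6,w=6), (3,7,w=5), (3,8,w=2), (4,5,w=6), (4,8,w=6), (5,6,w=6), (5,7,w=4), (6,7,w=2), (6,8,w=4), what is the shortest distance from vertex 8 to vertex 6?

Step 1: Build adjacency list with weights:
  1: 2(w=6), 3(w=3), 5(w=8), 7(w=8)
  2: 1(w=6), 3(w=9), 7(w=2), 8(w=2)
  3: 1(w=3), 2(w=9), 4(w=7), 6(w=6), 7(w=5), 8(w=2)
  4: 3(w=7), 5(w=6), 8(w=6)
  5: 1(w=8), 4(w=6), 6(w=6), 7(w=4)
  6: 3(w=6), 5(w=6), 7(w=2), 8(w=4)
  7: 1(w=8), 2(w=2), 3(w=5), 5(w=4), 6(w=2)
  8: 2(w=2), 3(w=2), 4(w=6), 6(w=4)

Step 2: Apply Dijkstra's algorithm from vertex 8:
  Visit vertex 8 (distance=0)
    Update dist[2] = 2
    Update dist[3] = 2
    Update dist[4] = 6
    Update dist[6] = 4
  Visit vertex 2 (distance=2)
    Update dist[1] = 8
    Update dist[7] = 4
  Visit vertex 3 (distance=2)
    Update dist[1] = 5
  Visit vertex 6 (distance=4)
    Update dist[5] = 10

Step 3: Shortest path: 8 -> 6
Total weight: 4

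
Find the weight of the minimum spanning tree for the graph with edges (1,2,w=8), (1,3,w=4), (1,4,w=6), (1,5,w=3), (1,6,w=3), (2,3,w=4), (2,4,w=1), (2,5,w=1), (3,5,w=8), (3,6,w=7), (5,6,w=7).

Apply Kruskal's algorithm (sort edges by weight, add if no cycle):

Sorted edges by weight:
  (2,5) w=1
  (2,4) w=1
  (1,5) w=3
  (1,6) w=3
  (1,3) w=4
  (2,3) w=4
  (1,4) w=6
  (3,6) w=7
  (5,6) w=7
  (1,2) w=8
  (3,5) w=8

Add edge (2,5) w=1 -- no cycle. Running total: 1
Add edge (2,4) w=1 -- no cycle. Running total: 2
Add edge (1,5) w=3 -- no cycle. Running total: 5
Add edge (1,6) w=3 -- no cycle. Running total: 8
Add edge (1,3) w=4 -- no cycle. Running total: 12

MST edges: (2,5,w=1), (2,4,w=1), (1,5,w=3), (1,6,w=3), (1,3,w=4)
Total MST weight: 1 + 1 + 3 + 3 + 4 = 12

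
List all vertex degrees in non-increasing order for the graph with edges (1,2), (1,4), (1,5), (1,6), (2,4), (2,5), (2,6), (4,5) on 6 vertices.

Step 1: Count edges incident to each vertex:
  deg(1) = 4 (neighbors: 2, 4, 5, 6)
  deg(2) = 4 (neighbors: 1, 4, 5, 6)
  deg(3) = 0 (neighbors: none)
  deg(4) = 3 (neighbors: 1, 2, 5)
  deg(5) = 3 (neighbors: 1, 2, 4)
  deg(6) = 2 (neighbors: 1, 2)

Step 2: Sort degrees in non-increasing order:
  Degrees: [4, 4, 0, 3, 3, 2] -> sorted: [4, 4, 3, 3, 2, 0]

Degree sequence: [4, 4, 3, 3, 2, 0]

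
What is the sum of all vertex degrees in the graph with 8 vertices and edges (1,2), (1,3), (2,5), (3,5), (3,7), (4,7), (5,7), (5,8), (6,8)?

Step 1: Count edges incident to each vertex:
  deg(1) = 2 (neighbors: 2, 3)
  deg(2) = 2 (neighbors: 1, 5)
  deg(3) = 3 (neighbors: 1, 5, 7)
  deg(4) = 1 (neighbors: 7)
  deg(5) = 4 (neighbors: 2, 3, 7, 8)
  deg(6) = 1 (neighbors: 8)
  deg(7) = 3 (neighbors: 3, 4, 5)
  deg(8) = 2 (neighbors: 5, 6)

Step 2: Sum all degrees:
  2 + 2 + 3 + 1 + 4 + 1 + 3 + 2 = 18

Verification: sum of degrees = 2 * |E| = 2 * 9 = 18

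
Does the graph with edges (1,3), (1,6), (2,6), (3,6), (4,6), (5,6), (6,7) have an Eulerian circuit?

Step 1: Find the degree of each vertex:
  deg(1) = 2
  deg(2) = 1
  deg(3) = 2
  deg(4) = 1
  deg(5) = 1
  deg(6) = 6
  deg(7) = 1

Step 2: Count vertices with odd degree:
  Odd-degree vertices: 2, 4, 5, 7 (4 total)

Step 3: Apply Euler's theorem:
  - Eulerian circuit exists iff graph is connected and all vertices have even degree
  - Eulerian path exists iff graph is connected and has 0 or 2 odd-degree vertices

Graph has 4 odd-degree vertices (need 0 or 2).
Neither Eulerian path nor Eulerian circuit exists.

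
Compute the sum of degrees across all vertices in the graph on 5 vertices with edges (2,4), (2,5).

Step 1: Count edges incident to each vertex:
  deg(1) = 0 (neighbors: none)
  deg(2) = 2 (neighbors: 4, 5)
  deg(3) = 0 (neighbors: none)
  deg(4) = 1 (neighbors: 2)
  deg(5) = 1 (neighbors: 2)

Step 2: Sum all degrees:
  0 + 2 + 0 + 1 + 1 = 4

Verification: sum of degrees = 2 * |E| = 2 * 2 = 4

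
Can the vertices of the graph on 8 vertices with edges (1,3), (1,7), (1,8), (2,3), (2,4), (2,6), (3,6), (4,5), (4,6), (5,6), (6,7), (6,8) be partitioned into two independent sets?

Step 1: Attempt 2-coloring using BFS:
  Start at vertex 1, assign color 0
  Color vertex 3 with color 1 (neighbor of 1)
  Color vertex 7 with color 1 (neighbor of 1)
  Color vertex 8 with color 1 (neighbor of 1)
  Color vertex 2 with color 0 (neighbor of 3)
  Color vertex 6 with color 0 (neighbor of 3)
  Color vertex 4 with color 1 (neighbor of 2)

Step 2: Conflict found! Vertices 2 and 6 are adjacent but have the same color.
This means the graph contains an odd cycle.

The graph is NOT bipartite.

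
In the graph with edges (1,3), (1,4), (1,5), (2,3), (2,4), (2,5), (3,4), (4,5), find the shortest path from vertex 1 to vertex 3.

Step 1: Build adjacency list:
  1: 3, 4, 5
  2: 3, 4, 5
  3: 1, 2, 4
  4: 1, 2, 3, 5
  5: 1, 2, 4

Step 2: BFS from vertex 1 to find shortest path to 3:
  vertex 3 reached at distance 1

Step 3: Shortest path: 1 -> 3
Path length: 1 edge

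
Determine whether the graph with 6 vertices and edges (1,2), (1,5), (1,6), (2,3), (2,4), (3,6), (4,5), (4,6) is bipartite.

Step 1: Attempt 2-coloring using BFS:
  Start at vertex 1, assign color 0
  Color vertex 2 with color 1 (neighbor of 1)
  Color vertex 5 with color 1 (neighbor of 1)
  Color vertex 6 with color 1 (neighbor of 1)
  Color vertex 3 with color 0 (neighbor of 2)
  Color vertex 4 with color 0 (neighbor of 2)

Step 2: 2-coloring succeeded. No conflicts found.
  Set A (color 0): {1, 3, 4}
  Set B (color 1): {2, 5, 6}

The graph is bipartite with partition {1, 3, 4}, {2, 5, 6}.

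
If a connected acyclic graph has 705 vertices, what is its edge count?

A tree on n vertices always has exactly n - 1 edges.
For n = 705: edges = 705 - 1 = 704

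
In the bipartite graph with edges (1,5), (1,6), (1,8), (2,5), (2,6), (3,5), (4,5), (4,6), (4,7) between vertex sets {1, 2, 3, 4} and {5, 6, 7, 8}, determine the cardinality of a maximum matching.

Step 1: List the neighbors of each left vertex:
  1: 5, 6, 8
  2: 5, 6
  3: 5
  4: 5, 6, 7

Step 2: Greedily match left vertices, then look for augmenting paths:
  Match 1 -- 8
  Match 2 -- 6
  Match 3 -- 5
  Match 4 -- 7
  No augmenting path remains.

Step 3: Verify this is maximum:
  Matching size 4 = min(|L|, |R|) = min(4, 4), which is an upper bound, so this matching is maximum.

Maximum matching: {(1,8), (2,6), (3,5), (4,7)}
Size: 4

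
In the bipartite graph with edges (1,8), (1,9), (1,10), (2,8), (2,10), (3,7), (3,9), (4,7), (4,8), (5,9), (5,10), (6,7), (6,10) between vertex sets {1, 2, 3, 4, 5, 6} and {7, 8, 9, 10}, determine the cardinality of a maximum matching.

Step 1: List the neighbors of each left vertex:
  1: 8, 9, 10
  2: 8, 10
  3: 7, 9
  4: 7, 8
  5: 9, 10
  6: 7, 10

Step 2: Greedily match left vertices, then look for augmenting paths:
  Match 1 -- 8
  Match 2 -- 10
  Match 3 -- 7
  Match 5 -- 9
  No augmenting path remains.

Step 3: Verify this is maximum:
  Matching size 4 = min(|L|, |R|) = min(6, 4), which is an upper bound, so this matching is maximum.

Maximum matching: {(1,8), (2,10), (3,7), (5,9)}
Size: 4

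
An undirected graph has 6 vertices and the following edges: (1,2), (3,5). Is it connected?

Step 1: Build adjacency list from edges:
  1: 2
  2: 1
  3: 5
  4: (none)
  5: 3
  6: (none)

Step 2: Run BFS/DFS from vertex 1:
  Visited: {1, 2}
  Reached 2 of 6 vertices

Step 3: Only 2 of 6 vertices reached. Graph is disconnected.
Connected components: {1, 2}, {3, 5}, {4}, {6}
Answer: No, the graph is not connected (4 components).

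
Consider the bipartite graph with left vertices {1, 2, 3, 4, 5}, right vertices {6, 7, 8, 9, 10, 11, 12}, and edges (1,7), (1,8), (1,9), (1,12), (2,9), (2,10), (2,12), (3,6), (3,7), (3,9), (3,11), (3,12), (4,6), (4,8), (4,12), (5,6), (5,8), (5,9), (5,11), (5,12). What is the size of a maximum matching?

Step 1: List the neighbors of each left vertex:
  1: 7, 8, 9, 12
  2: 9, 10, 12
  3: 6, 7, 9, 11, 12
  4: 6, 8, 12
  5: 6, 8, 9, 11, 12

Step 2: Greedily match left vertices, then look for augmenting paths:
  Match 1 -- 7
  Match 2 -- 9
  Match 3 -- 6
  Match 4 -- 8
  Match 5 -- 11
  No augmenting path remains.

Step 3: Verify this is maximum:
  Matching size 5 = min(|L|, |R|) = min(5, 7), which is an upper bound, so this matching is maximum.

Maximum matching: {(1,7), (2,9), (3,6), (4,8), (5,11)}
Size: 5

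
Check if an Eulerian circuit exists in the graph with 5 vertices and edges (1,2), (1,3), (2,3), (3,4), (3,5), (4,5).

Step 1: Find the degree of each vertex:
  deg(1) = 2
  deg(2) = 2
  deg(3) = 4
  deg(4) = 2
  deg(5) = 2

Step 2: Count vertices with odd degree:
  All vertices have even degree (0 odd-degree vertices)

Step 3: Apply Euler's theorem:
  - Eulerian circuit exists iff graph is connected and all vertices have even degree
  - Eulerian path exists iff graph is connected and has 0 or 2 odd-degree vertices

Graph is connected with 0 odd-degree vertices.
Both Eulerian circuit and Eulerian path exist.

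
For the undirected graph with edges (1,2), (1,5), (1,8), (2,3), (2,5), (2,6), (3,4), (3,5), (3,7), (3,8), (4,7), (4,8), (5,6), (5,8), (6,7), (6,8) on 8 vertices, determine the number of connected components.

Step 1: Build adjacency list from edges:
  1: 2, 5, 8
  2: 1, 3, 5, 6
  3: 2, 4, 5, 7, 8
  4: 3, 7, 8
  5: 1, 2, 3, 6, 8
  6: 2, 5, 7, 8
  7: 3, 4, 6
  8: 1, 3, 4, 5, 6

Step 2: Run BFS/DFS from vertex 1:
  Visited: {1, 2, 5, 8, 3, 6, 4, 7}
  Reached 8 of 8 vertices

Step 3: All 8 vertices reached from vertex 1, so the graph is connected.
Number of connected components: 1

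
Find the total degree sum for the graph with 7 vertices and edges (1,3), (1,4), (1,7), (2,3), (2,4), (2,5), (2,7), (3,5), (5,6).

Step 1: Count edges incident to each vertex:
  deg(1) = 3 (neighbors: 3, 4, 7)
  deg(2) = 4 (neighbors: 3, 4, 5, 7)
  deg(3) = 3 (neighbors: 1, 2, 5)
  deg(4) = 2 (neighbors: 1, 2)
  deg(5) = 3 (neighbors: 2, 3, 6)
  deg(6) = 1 (neighbors: 5)
  deg(7) = 2 (neighbors: 1, 2)

Step 2: Sum all degrees:
  3 + 4 + 3 + 2 + 3 + 1 + 2 = 18

Verification: sum of degrees = 2 * |E| = 2 * 9 = 18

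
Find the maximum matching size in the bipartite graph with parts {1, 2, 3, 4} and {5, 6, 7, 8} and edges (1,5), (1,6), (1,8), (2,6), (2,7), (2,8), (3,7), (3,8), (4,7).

Step 1: List the neighbors of each left vertex:
  1: 5, 6, 8
  2: 6, 7, 8
  3: 7, 8
  4: 7

Step 2: Greedily match left vertices, then look for augmenting paths:
  Match 1 -- 5
  Match 2 -- 6
  Match 3 -- 8
  Match 4 -- 7
  No augmenting path remains.

Step 3: Verify this is maximum:
  Matching size 4 = min(|L|, |R|) = min(4, 4), which is an upper bound, so this matching is maximum.

Maximum matching: {(1,5), (2,6), (3,8), (4,7)}
Size: 4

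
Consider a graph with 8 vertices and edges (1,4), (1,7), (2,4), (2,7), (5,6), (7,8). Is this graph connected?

Step 1: Build adjacency list from edges:
  1: 4, 7
  2: 4, 7
  3: (none)
  4: 1, 2
  5: 6
  6: 5
  7: 1, 2, 8
  8: 7

Step 2: Run BFS/DFS from vertex 1:
  Visited: {1, 4, 7, 2, 8}
  Reached 5 of 8 vertices

Step 3: Only 5 of 8 vertices reached. Graph is disconnected.
Connected components: {1, 2, 4, 7, 8}, {3}, {5, 6}
Answer: No, the graph is not connected (3 components).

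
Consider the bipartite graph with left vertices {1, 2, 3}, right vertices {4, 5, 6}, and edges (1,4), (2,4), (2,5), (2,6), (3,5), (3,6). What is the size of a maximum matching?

Step 1: List the neighbors of each left vertex:
  1: 4
  2: 4, 5, 6
  3: 5, 6

Step 2: Greedily match left vertices, then look for augmenting paths:
  Match 1 -- 4
  Match 2 -- 5
  Match 3 -- 6
  No augmenting path remains.

Step 3: Verify this is maximum:
  Matching size 3 = min(|L|, |R|) = min(3, 3), which is an upper bound, so this matching is maximum.

Maximum matching: {(1,4), (2,5), (3,6)}
Size: 3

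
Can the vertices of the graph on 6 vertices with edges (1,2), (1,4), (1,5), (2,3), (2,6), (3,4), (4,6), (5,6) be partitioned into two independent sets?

Step 1: Attempt 2-coloring using BFS:
  Start at vertex 1, assign color 0
  Color vertex 2 with color 1 (neighbor of 1)
  Color vertex 4 with color 1 (neighbor of 1)
  Color vertex 5 with color 1 (neighbor of 1)
  Color vertex 3 with color 0 (neighbor of 2)
  Color vertex 6 with color 0 (neighbor of 2)

Step 2: 2-coloring succeeded. No conflicts found.
  Set A (color 0): {1, 3, 6}
  Set B (color 1): {2, 4, 5}

The graph is bipartite with partition {1, 3, 6}, {2, 4, 5}.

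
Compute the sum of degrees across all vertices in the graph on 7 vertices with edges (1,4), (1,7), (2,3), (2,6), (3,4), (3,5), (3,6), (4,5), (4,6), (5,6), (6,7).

Step 1: Count edges incident to each vertex:
  deg(1) = 2 (neighbors: 4, 7)
  deg(2) = 2 (neighbors: 3, 6)
  deg(3) = 4 (neighbors: 2, 4, 5, 6)
  deg(4) = 4 (neighbors: 1, 3, 5, 6)
  deg(5) = 3 (neighbors: 3, 4, 6)
  deg(6) = 5 (neighbors: 2, 3, 4, 5, 7)
  deg(7) = 2 (neighbors: 1, 6)

Step 2: Sum all degrees:
  2 + 2 + 4 + 4 + 3 + 5 + 2 = 22

Verification: sum of degrees = 2 * |E| = 2 * 11 = 22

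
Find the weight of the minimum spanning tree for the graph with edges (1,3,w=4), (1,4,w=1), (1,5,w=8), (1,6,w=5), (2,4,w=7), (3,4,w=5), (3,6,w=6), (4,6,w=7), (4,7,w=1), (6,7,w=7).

Apply Kruskal's algorithm (sort edges by weight, add if no cycle):

Sorted edges by weight:
  (1,4) w=1
  (4,7) w=1
  (1,3) w=4
  (1,6) w=5
  (3,4) w=5
  (3,6) w=6
  (2,4) w=7
  (4,6) w=7
  (6,7) w=7
  (1,5) w=8

Add edge (1,4) w=1 -- no cycle. Running total: 1
Add edge (4,7) w=1 -- no cycle. Running total: 2
Add edge (1,3) w=4 -- no cycle. Running total: 6
Add edge (1,6) w=5 -- no cycle. Running total: 11
Skip edge (3,4) w=5 -- would create cycle
Skip edge (3,6) w=6 -- would create cycle
Add edge (2,4) w=7 -- no cycle. Running total: 18
Skip edge (4,6) w=7 -- would create cycle
Skip edge (6,7) w=7 -- would create cycle
Add edge (1,5) w=8 -- no cycle. Running total: 26

MST edges: (1,4,w=1), (4,7,w=1), (1,3,w=4), (1,6,w=5), (2,4,w=7), (1,5,w=8)
Total MST weight: 1 + 1 + 4 + 5 + 7 + 8 = 26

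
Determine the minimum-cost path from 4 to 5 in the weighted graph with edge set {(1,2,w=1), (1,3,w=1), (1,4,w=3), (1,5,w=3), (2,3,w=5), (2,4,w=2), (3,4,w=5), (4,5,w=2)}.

Step 1: Build adjacency list with weights:
  1: 2(w=1), 3(w=1), 4(w=3), 5(w=3)
  2: 1(w=1), 3(w=5), 4(w=2)
  3: 1(w=1), 2(w=5), 4(w=5)
  4: 1(w=3), 2(w=2), 3(w=5), 5(w=2)
  5: 1(w=3), 4(w=2)

Step 2: Apply Dijkstra's algorithm from vertex 4:
  Visit vertex 4 (distance=0)
    Update dist[1] = 3
    Update dist[2] = 2
    Update dist[3] = 5
    Update dist[5] = 2
  Visit vertex 2 (distance=2)
  Visit vertex 5 (distance=2)

Step 3: Shortest path: 4 -> 5
Total weight: 2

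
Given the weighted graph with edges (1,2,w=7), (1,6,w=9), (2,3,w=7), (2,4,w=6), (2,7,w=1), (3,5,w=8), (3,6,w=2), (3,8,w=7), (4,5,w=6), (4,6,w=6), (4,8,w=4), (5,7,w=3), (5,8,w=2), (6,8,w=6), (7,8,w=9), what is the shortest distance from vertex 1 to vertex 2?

Step 1: Build adjacency list with weights:
  1: 2(w=7), 6(w=9)
  2: 1(w=7), 3(w=7), 4(w=6), 7(w=1)
  3: 2(w=7), 5(w=8), 6(w=2), 8(w=7)
  4: 2(w=6), 5(w=6), 6(w=6), 8(w=4)
  5: 3(w=8), 4(w=6), 7(w=3), 8(w=2)
  6: 1(w=9), 3(w=2), 4(w=6), 8(w=6)
  7: 2(w=1), 5(w=3), 8(w=9)
  8: 3(w=7), 4(w=4), 5(w=2), 6(w=6), 7(w=9)

Step 2: Apply Dijkstra's algorithm from vertex 1:
  Visit vertex 1 (distance=0)
    Update dist[2] = 7
    Update dist[6] = 9
  Visit vertex 2 (distance=7)
    Update dist[3] = 14
    Update dist[4] = 13
    Update dist[7] = 8

Step 3: Shortest path: 1 -> 2
Total weight: 7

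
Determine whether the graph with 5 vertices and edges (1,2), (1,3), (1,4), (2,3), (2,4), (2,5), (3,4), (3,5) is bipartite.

Step 1: Attempt 2-coloring using BFS:
  Start at vertex 1, assign color 0
  Color vertex 2 with color 1 (neighbor of 1)
  Color vertex 3 with color 1 (neighbor of 1)
  Color vertex 4 with color 1 (neighbor of 1)

Step 2: Conflict found! Vertices 2 and 3 are adjacent but have the same color.
This means the graph contains an odd cycle.

The graph is NOT bipartite.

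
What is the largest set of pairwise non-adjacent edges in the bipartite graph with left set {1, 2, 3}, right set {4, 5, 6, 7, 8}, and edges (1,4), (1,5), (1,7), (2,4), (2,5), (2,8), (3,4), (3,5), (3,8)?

Step 1: List the neighbors of each left vertex:
  1: 4, 5, 7
  2: 4, 5, 8
  3: 4, 5, 8

Step 2: Greedily match left vertices, then look for augmenting paths:
  Match 1 -- 4
  Match 2 -- 5
  Match 3 -- 8
  No augmenting path remains.

Step 3: Verify this is maximum:
  Matching size 3 = min(|L|, |R|) = min(3, 5), which is an upper bound, so this matching is maximum.

Maximum matching: {(1,4), (2,5), (3,8)}
Size: 3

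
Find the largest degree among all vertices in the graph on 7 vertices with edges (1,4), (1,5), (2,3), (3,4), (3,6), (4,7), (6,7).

Step 1: Count edges incident to each vertex:
  deg(1) = 2 (neighbors: 4, 5)
  deg(2) = 1 (neighbors: 3)
  deg(3) = 3 (neighbors: 2, 4, 6)
  deg(4) = 3 (neighbors: 1, 3, 7)
  deg(5) = 1 (neighbors: 1)
  deg(6) = 2 (neighbors: 3, 7)
  deg(7) = 2 (neighbors: 4, 6)

Step 2: Find maximum:
  max(2, 1, 3, 3, 1, 2, 2) = 3 (vertex 3)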